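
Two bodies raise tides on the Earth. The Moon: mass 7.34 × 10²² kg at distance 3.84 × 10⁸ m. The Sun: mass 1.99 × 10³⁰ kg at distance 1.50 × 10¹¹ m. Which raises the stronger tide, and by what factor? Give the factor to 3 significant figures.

The Moon, by a factor of ≈ 2.20

The tide-raising term goes as M/d³ (the gradient of a 1/d² field).
The Moon: (7.34 × 10²²) / (3.84 × 10⁸)³ = 1.296 × 10⁻³
The Sun: (1.99 × 10³⁰) / (1.50 × 10¹¹)³ = 5.896 × 10⁻⁴
Ratio (larger/smaller) = 2.20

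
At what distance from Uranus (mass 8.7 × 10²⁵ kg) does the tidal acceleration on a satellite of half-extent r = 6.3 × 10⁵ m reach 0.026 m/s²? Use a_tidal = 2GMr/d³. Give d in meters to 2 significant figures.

2GMr/d³ = a_tidal  ⇒  d = (2GMr / a_tidal)^(1/3)
d = (2 × 6.674×10⁻¹¹ × (8.7 × 10²⁵) × (6.3 × 10⁵) / (0.026))^(1/3)
  = 6.6 × 10⁷ m

6.6 × 10⁷ m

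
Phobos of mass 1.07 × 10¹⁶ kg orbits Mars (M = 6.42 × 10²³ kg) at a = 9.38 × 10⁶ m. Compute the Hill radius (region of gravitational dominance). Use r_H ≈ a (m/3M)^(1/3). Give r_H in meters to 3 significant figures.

1.66 × 10⁴ m

r_H ≈ a (m/3M)^(1/3)
    = (9.38 × 10⁶) × (1.07 × 10¹⁶ / (3 × 6.42 × 10²³))^(1/3)
    = 1.66 × 10⁴ m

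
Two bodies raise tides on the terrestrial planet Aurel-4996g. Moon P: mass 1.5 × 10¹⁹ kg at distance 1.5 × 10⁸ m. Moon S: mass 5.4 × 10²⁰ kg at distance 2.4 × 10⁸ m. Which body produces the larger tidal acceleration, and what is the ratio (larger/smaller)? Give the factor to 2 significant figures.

Moon S, by a factor of ≈ 8.8

Tidal stretch scales as M/d³; compute that for each body.
Moon P: (1.5 × 10¹⁹) / (1.5 × 10⁸)³ = 4.444 × 10⁻⁶
Moon S: (5.4 × 10²⁰) / (2.4 × 10⁸)³ = 3.906 × 10⁻⁵
Ratio (larger/smaller) = 8.8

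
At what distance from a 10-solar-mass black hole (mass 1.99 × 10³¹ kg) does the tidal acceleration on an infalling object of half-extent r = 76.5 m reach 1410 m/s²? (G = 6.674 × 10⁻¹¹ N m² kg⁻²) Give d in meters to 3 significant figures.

5.24 × 10⁶ m

2GMr/d³ = a_tidal  ⇒  d = (2GMr / a_tidal)^(1/3)
d = (2 × 6.674×10⁻¹¹ × (1.99 × 10³¹) × (76.5) / (1410))^(1/3)
  = 5.24 × 10⁶ m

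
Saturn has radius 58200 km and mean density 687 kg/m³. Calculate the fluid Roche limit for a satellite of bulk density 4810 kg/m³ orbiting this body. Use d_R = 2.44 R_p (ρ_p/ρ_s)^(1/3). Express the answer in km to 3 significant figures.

d_R = 2.44 × 58200 km × (687/4810)^(1/3)
    = 74200 km

74200 km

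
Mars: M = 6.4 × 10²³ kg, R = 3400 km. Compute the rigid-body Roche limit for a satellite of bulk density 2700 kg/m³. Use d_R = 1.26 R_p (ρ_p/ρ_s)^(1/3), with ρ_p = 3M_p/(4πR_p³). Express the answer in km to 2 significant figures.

4800 km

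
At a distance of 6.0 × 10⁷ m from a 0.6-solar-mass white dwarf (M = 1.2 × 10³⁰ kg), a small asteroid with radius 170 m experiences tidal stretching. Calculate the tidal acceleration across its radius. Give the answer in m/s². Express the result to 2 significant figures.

Δg = 2GMr/d³
   = 2 × (6.674 × 10⁻¹¹) × (1.2 × 10³⁰) × (170) / (6.0 × 10⁷)³
   = 1.3 × 10⁻¹ m/s²

1.3 × 10⁻¹ m/s²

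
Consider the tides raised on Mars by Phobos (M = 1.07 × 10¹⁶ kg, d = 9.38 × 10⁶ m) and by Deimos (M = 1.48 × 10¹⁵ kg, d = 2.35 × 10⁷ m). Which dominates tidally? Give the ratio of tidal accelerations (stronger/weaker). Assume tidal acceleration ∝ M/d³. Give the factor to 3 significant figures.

Tidal stretch scales as M/d³; compute that for each body.
Phobos: (1.07 × 10¹⁶) / (9.38 × 10⁶)³ = 1.297 × 10⁻⁵
Deimos: (1.48 × 10¹⁵) / (2.35 × 10⁷)³ = 1.140 × 10⁻⁷
Ratio (larger/smaller) = 114

Phobos, by a factor of ≈ 114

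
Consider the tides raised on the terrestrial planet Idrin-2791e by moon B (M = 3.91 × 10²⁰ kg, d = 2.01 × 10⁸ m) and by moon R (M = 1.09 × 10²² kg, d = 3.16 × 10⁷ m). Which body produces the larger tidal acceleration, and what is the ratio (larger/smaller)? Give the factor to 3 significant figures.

Tidal stretch scales as M/d³; compute that for each body.
Moon B: (3.91 × 10²⁰) / (2.01 × 10⁸)³ = 4.815 × 10⁻⁵
Moon R: (1.09 × 10²²) / (3.16 × 10⁷)³ = 3.454 × 10⁻¹
Ratio (larger/smaller) = 7170

Moon R, by a factor of ≈ 7170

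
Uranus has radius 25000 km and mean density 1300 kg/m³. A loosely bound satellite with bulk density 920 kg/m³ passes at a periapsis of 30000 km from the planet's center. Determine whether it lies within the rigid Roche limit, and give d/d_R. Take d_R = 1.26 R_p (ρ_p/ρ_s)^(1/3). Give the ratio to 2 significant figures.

d_R = 1.26 × (25000 km) × (1300/920)^(1/3) = 35350 km
d/d_R = (30000) / (35350) = 0.85
Since d/d_R < 1, the body is inside the Roche limit.

inside; d/d_R ≈ 0.85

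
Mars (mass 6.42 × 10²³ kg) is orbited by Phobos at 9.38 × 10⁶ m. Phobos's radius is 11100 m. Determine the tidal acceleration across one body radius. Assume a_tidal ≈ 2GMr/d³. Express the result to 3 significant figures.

1.15 × 10⁻³ m/s²

The tidal stretch is the gradient of GM/d² times the body's extent r, hence the 1/d³ dependence.
Δa = 2GMr/d³
   = 2 × (6.674 × 10⁻¹¹) × (6.42 × 10²³) × (11100) / (9.38 × 10⁶)³
   = 1.15 × 10⁻³ m/s²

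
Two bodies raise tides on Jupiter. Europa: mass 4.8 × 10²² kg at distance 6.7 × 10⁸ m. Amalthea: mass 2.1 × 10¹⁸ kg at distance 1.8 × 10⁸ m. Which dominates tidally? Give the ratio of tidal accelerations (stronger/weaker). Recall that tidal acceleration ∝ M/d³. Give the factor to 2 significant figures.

Europa, by a factor of ≈ 440

Compare M/d³ for the two perturbers:
Europa: (4.8 × 10²²) / (6.7 × 10⁸)³ = 1.596 × 10⁻⁴
Amalthea: (2.1 × 10¹⁸) / (1.8 × 10⁸)³ = 3.601 × 10⁻⁷
Ratio (larger/smaller) = 440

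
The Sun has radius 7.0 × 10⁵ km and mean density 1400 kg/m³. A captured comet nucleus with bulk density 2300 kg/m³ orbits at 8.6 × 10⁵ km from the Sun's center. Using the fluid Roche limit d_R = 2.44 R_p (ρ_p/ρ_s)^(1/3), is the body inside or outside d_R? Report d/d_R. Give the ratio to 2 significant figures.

inside; d/d_R ≈ 0.59

d_R = 2.44 × (7.0 × 10⁵ km) × (1400/2300)^(1/3) = 1.448 × 10⁶ km
d/d_R = (8.6 × 10⁵) / (1.448 × 10⁶) = 0.59
Since d/d_R < 1, the body is inside the Roche limit.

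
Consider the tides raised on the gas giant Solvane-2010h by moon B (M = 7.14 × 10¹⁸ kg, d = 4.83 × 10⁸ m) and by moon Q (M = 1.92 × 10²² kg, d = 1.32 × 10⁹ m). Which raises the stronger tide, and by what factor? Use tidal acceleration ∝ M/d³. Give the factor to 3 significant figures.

Moon Q, by a factor of ≈ 132

Compare M/d³ for the two perturbers:
Moon B: (7.14 × 10¹⁸) / (4.83 × 10⁸)³ = 6.337 × 10⁻⁸
Moon Q: (1.92 × 10²²) / (1.32 × 10⁹)³ = 8.348 × 10⁻⁶
Ratio (larger/smaller) = 132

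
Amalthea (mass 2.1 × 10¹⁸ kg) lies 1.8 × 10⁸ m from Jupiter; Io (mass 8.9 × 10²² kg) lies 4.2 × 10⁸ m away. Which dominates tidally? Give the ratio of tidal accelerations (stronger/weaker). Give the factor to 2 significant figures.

Tidal stretch scales as M/d³; compute that for each body.
Amalthea: (2.1 × 10¹⁸) / (1.8 × 10⁸)³ = 3.601 × 10⁻⁷
Io: (8.9 × 10²²) / (4.2 × 10⁸)³ = 1.201 × 10⁻³
Ratio (larger/smaller) = 3300

Io, by a factor of ≈ 3300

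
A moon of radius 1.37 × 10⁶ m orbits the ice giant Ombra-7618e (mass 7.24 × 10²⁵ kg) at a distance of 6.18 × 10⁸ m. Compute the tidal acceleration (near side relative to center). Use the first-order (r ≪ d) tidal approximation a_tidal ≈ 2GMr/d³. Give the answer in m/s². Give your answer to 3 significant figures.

5.61 × 10⁻⁵ m/s²

Δa = 2GMr/d³
   = 2 × (6.674 × 10⁻¹¹) × (7.24 × 10²⁵) × (1.37 × 10⁶) / (6.18 × 10⁸)³
   = 5.61 × 10⁻⁵ m/s²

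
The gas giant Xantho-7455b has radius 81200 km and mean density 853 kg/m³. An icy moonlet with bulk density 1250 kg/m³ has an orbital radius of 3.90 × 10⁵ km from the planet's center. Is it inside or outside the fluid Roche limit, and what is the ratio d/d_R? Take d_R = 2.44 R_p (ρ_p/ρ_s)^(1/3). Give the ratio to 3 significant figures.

d_R = 2.44 × (81200 km) × (853/1250)^(1/3) = 1.744 × 10⁵ km
d/d_R = (3.90 × 10⁵) / (1.744 × 10⁵) = 2.24
Since d/d_R > 1, the body is outside the Roche limit.

outside; d/d_R ≈ 2.24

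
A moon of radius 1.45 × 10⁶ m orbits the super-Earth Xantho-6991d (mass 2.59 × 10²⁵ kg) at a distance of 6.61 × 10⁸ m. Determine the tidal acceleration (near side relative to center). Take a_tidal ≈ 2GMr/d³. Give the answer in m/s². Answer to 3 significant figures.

Δa = 2GMr/d³
   = 2 × (6.674 × 10⁻¹¹) × (2.59 × 10²⁵) × (1.45 × 10⁶) / (6.61 × 10⁸)³
   = 1.74 × 10⁻⁵ m/s²

1.74 × 10⁻⁵ m/s²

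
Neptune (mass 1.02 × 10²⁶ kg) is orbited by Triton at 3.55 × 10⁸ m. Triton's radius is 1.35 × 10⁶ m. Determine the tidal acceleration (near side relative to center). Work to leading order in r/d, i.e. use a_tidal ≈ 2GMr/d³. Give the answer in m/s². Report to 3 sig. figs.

4.11 × 10⁻⁴ m/s²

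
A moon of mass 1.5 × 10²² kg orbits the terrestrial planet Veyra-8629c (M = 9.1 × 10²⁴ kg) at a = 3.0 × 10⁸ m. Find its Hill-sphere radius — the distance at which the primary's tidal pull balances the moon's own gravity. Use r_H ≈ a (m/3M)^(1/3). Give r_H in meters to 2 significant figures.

2.5 × 10⁷ m

r_H ≈ a (m/3M)^(1/3)
    = (3.0 × 10⁸) × (1.5 × 10²² / (3 × 9.1 × 10²⁴))^(1/3)
    = 2.5 × 10⁷ m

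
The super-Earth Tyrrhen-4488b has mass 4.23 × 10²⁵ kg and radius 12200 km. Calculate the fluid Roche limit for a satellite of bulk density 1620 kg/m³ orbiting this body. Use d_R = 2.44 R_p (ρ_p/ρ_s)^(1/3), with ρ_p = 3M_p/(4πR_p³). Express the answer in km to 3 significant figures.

44900 km

ρ_p = 3M_p/(4πR_p³) = 3 × (4.23 × 10²⁵) / (4π × (1.22 × 10⁷ m)³) = 5560 kg/m³
d_R = 2.44 × 12200 km × (5560/1620)^(1/3)
    = 44900 km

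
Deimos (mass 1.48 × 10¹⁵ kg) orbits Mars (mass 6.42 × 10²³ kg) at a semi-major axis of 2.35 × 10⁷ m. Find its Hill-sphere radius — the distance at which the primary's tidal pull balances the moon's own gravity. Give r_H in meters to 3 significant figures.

2.15 × 10⁴ m

r_H ≈ a (m/3M)^(1/3)
    = (2.35 × 10⁷) × (1.48 × 10¹⁵ / (3 × 6.42 × 10²³))^(1/3)
    = 2.15 × 10⁴ m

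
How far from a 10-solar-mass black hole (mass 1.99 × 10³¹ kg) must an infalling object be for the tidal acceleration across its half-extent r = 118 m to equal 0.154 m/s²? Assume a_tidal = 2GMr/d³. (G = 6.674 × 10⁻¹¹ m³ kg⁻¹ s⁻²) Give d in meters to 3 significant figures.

2GMr/d³ = a_tidal  ⇒  d = (2GMr / a_tidal)^(1/3)
d = (2 × 6.674×10⁻¹¹ × (1.99 × 10³¹) × (118) / (0.154))^(1/3)
  = 1.27 × 10⁸ m

1.27 × 10⁸ m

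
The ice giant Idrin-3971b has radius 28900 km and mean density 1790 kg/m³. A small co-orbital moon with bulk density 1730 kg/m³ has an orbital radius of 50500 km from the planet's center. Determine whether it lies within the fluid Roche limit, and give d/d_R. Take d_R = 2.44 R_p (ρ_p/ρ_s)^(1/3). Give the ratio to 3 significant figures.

inside; d/d_R ≈ 0.708

d_R = 2.44 × (28900 km) × (1790/1730)^(1/3) = 71320 km
d/d_R = (50500) / (71320) = 0.708
Since d/d_R < 1, the body is inside the Roche limit.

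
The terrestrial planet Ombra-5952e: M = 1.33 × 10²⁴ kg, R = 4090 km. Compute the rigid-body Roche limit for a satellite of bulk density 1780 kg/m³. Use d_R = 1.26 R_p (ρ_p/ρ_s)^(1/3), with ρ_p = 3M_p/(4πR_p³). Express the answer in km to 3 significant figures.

7090 km

ρ_p = 3M_p/(4πR_p³) = 3 × (1.33 × 10²⁴) / (4π × (4.09 × 10⁶ m)³) = 4640 kg/m³
d_R = 1.26 × 4090 km × (4640/1780)^(1/3)
    = 7090 km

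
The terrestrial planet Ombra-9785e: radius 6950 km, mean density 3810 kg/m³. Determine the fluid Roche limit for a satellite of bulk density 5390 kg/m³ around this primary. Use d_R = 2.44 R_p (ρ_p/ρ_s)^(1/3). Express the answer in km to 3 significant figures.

15100 km

d_R = 2.44 × 6950 km × (3810/5390)^(1/3)
    = 15100 km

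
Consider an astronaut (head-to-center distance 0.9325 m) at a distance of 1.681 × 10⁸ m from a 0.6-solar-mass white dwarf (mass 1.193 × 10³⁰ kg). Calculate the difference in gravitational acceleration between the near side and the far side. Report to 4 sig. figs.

Δa = 4GMr/d³
   = 4 × (6.674 × 10⁻¹¹) × (1.193 × 10³⁰) × (0.9325) / (1.681 × 10⁸)³
   = 6.252 × 10⁻⁵ m/s²

6.252 × 10⁻⁵ m/s²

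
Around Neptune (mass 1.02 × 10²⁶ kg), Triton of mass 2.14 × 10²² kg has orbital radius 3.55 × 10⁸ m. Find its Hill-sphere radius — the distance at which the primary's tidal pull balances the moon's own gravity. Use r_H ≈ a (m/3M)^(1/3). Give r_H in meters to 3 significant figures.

1.46 × 10⁷ m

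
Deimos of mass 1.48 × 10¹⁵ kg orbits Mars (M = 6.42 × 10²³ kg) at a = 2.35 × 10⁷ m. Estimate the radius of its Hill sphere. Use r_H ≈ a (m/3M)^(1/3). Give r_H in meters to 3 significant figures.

2.15 × 10⁴ m

r_H ≈ a (m/3M)^(1/3)
    = (2.35 × 10⁷) × (1.48 × 10¹⁵ / (3 × 6.42 × 10²³))^(1/3)
    = 2.15 × 10⁴ m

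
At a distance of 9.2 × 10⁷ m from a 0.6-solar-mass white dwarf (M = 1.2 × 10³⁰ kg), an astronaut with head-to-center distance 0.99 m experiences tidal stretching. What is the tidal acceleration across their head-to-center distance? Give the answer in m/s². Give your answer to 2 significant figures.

2.0 × 10⁻⁴ m/s²

a_tidal = 2GMr/d³
        = 2 × (6.674 × 10⁻¹¹) × (1.2 × 10³⁰) × (0.99) / (9.2 × 10⁷)³
        = 2.0 × 10⁻⁴ m/s²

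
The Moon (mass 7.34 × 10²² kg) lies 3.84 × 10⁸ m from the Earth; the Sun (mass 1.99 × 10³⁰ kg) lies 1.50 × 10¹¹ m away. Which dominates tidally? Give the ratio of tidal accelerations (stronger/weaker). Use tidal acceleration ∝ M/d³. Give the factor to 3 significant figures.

Tidal stretch scales as M/d³; compute that for each body.
The Moon: (7.34 × 10²²) / (3.84 × 10⁸)³ = 1.296 × 10⁻³
The Sun: (1.99 × 10³⁰) / (1.50 × 10¹¹)³ = 5.896 × 10⁻⁴
Ratio (larger/smaller) = 2.20

The Moon, by a factor of ≈ 2.20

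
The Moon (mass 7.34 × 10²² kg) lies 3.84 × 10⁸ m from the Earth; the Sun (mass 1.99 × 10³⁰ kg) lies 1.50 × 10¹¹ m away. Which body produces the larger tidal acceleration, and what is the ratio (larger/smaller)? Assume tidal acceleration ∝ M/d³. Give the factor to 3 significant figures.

Tidal acceleration ∝ M/d³, so compare M/d³ for each.
The Moon: (7.34 × 10²²) / (3.84 × 10⁸)³ = 1.296 × 10⁻³
The Sun: (1.99 × 10³⁰) / (1.50 × 10¹¹)³ = 5.896 × 10⁻⁴
Ratio (larger/smaller) = 2.20

The Moon, by a factor of ≈ 2.20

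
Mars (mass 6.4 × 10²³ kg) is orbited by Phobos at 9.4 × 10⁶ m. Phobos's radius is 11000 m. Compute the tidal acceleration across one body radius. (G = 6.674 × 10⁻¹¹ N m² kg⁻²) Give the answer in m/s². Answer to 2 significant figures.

Δa = 2GMr/d³
   = 2 × (6.674 × 10⁻¹¹) × (6.4 × 10²³) × (11000) / (9.4 × 10⁶)³
   = 1.1 × 10⁻³ m/s²

1.1 × 10⁻³ m/s²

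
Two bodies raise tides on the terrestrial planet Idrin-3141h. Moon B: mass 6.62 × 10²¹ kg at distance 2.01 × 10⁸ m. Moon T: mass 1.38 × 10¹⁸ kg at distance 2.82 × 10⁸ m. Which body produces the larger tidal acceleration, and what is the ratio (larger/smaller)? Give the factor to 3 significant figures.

Compare M/d³ for the two perturbers:
Moon B: (6.62 × 10²¹) / (2.01 × 10⁸)³ = 8.152 × 10⁻⁴
Moon T: (1.38 × 10¹⁸) / (2.82 × 10⁸)³ = 6.154 × 10⁻⁸
Ratio (larger/smaller) = 13200

Moon B, by a factor of ≈ 13200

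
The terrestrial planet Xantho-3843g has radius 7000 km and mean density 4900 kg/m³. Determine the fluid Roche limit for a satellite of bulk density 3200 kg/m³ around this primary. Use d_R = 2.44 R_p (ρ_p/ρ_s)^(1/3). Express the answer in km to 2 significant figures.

20000 km

d_R = 2.44 × 7000 km × (4900/3200)^(1/3)
    = 20000 km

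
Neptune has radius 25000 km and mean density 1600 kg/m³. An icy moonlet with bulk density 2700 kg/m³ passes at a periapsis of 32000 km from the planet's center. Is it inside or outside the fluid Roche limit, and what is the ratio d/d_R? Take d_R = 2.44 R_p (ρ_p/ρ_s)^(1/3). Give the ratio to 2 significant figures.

inside; d/d_R ≈ 0.62

d_R = 2.44 × (25000 km) × (1600/2700)^(1/3) = 51240 km
d/d_R = (32000) / (51240) = 0.62
Since d/d_R < 1, the body is inside the Roche limit.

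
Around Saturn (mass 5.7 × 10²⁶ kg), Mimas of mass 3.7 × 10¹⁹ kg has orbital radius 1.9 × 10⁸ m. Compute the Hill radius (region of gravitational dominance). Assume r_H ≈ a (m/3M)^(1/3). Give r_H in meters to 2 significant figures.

5.3 × 10⁵ m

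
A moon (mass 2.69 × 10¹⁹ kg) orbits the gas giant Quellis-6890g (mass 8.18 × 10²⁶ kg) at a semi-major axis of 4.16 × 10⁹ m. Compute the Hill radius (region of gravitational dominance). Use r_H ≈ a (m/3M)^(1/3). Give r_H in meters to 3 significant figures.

9.24 × 10⁶ m

r_H ≈ a (m/3M)^(1/3)
    = (4.16 × 10⁹) × (2.69 × 10¹⁹ / (3 × 8.18 × 10²⁶))^(1/3)
    = 9.24 × 10⁶ m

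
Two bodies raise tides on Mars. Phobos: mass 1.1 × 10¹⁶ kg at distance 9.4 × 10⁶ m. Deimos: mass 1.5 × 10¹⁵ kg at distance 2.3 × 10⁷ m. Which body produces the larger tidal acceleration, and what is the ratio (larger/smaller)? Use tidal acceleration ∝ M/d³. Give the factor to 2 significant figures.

Tidal acceleration ∝ M/d³, so compare M/d³ for each.
Phobos: (1.1 × 10¹⁶) / (9.4 × 10⁶)³ = 1.324 × 10⁻⁵
Deimos: (1.5 × 10¹⁵) / (2.3 × 10⁷)³ = 1.233 × 10⁻⁷
Ratio (larger/smaller) = 110

Phobos, by a factor of ≈ 110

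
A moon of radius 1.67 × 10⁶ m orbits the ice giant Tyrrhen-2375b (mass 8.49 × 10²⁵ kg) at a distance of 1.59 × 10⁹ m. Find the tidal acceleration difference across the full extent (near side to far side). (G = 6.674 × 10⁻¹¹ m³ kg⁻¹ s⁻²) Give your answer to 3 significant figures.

9.42 × 10⁻⁶ m/s²

Δa = 4GMr/d³
   = 4 × (6.674 × 10⁻¹¹) × (8.49 × 10²⁵) × (1.67 × 10⁶) / (1.59 × 10⁹)³
   = 9.42 × 10⁻⁶ m/s²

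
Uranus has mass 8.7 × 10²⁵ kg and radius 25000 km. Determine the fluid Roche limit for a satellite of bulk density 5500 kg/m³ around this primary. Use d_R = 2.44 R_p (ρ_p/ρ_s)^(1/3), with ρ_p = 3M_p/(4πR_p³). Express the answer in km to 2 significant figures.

38000 km

ρ_p = 3M_p/(4πR_p³) = 3 × (8.7 × 10²⁵) / (4π × (2.5 × 10⁷ m)³) = 1300 kg/m³
d_R = 2.44 × 25000 km × (1300/5500)^(1/3)
    = 38000 km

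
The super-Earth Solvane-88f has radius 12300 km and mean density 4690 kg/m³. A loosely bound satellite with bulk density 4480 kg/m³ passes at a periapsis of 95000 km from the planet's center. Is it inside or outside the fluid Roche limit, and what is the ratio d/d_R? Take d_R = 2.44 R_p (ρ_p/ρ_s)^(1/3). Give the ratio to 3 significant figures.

outside; d/d_R ≈ 3.12

d_R = 2.44 × (12300 km) × (4690/4480)^(1/3) = 30470 km
d/d_R = (95000) / (30470) = 3.12
Since d/d_R > 1, the body is outside the Roche limit.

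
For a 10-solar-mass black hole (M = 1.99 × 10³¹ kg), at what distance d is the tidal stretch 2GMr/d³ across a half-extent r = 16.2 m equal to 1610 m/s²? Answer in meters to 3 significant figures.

2GMr/d³ = a_tidal  ⇒  d = (2GMr / a_tidal)^(1/3)
d = (2 × 6.674×10⁻¹¹ × (1.99 × 10³¹) × (16.2) / (1610))^(1/3)
  = 2.99 × 10⁶ m

2.99 × 10⁶ m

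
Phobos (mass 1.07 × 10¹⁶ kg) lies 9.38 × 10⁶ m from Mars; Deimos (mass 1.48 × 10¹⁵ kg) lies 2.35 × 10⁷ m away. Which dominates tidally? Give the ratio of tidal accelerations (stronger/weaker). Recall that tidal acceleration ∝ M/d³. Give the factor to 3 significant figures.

Phobos, by a factor of ≈ 114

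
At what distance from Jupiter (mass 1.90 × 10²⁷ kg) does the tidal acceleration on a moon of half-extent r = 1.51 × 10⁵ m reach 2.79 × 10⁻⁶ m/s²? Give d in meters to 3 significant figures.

2GMr/d³ = a_tidal  ⇒  d = (2GMr / a_tidal)^(1/3)
d = (2 × 6.674×10⁻¹¹ × (1.90 × 10²⁷) × (1.51 × 10⁵) / (2.79 × 10⁻⁶))^(1/3)
  = 2.39 × 10⁹ m

2.39 × 10⁹ m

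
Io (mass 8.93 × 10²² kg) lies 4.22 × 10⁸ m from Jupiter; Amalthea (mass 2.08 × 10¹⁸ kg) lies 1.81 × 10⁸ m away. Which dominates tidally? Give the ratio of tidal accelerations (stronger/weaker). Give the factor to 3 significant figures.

Tidal stretch scales as M/d³; compute that for each body.
Io: (8.93 × 10²²) / (4.22 × 10⁸)³ = 1.188 × 10⁻³
Amalthea: (2.08 × 10¹⁸) / (1.81 × 10⁸)³ = 3.508 × 10⁻⁷
Ratio (larger/smaller) = 3390

Io, by a factor of ≈ 3390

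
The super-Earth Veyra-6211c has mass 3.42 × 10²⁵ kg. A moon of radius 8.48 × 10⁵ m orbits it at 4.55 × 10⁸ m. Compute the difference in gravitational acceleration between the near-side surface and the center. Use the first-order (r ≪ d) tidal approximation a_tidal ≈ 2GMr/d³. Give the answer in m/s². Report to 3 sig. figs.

4.11 × 10⁻⁵ m/s²

Since r ≪ d, expand the inverse-square field across one radius to get the leading 2GMr/d³ term.
a_tidal = 2GMr/d³
        = 2 × (6.674 × 10⁻¹¹) × (3.42 × 10²⁵) × (8.48 × 10⁵) / (4.55 × 10⁸)³
        = 4.11 × 10⁻⁵ m/s²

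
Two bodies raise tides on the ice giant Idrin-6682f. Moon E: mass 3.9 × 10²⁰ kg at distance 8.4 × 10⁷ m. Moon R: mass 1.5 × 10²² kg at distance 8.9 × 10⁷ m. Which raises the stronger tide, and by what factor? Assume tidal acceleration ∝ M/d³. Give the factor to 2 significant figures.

Moon R, by a factor of ≈ 32

Tidal stretch scales as M/d³; compute that for each body.
Moon E: (3.9 × 10²⁰) / (8.4 × 10⁷)³ = 6.580 × 10⁻⁴
Moon R: (1.5 × 10²²) / (8.9 × 10⁷)³ = 2.128 × 10⁻²
Ratio (larger/smaller) = 32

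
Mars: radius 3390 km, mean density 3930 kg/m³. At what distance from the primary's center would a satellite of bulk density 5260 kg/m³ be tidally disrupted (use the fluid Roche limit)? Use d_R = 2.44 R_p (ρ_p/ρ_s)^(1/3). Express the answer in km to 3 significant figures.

d_R = 2.44 × 3390 km × (3930/5260)^(1/3)
    = 7510 km

7510 km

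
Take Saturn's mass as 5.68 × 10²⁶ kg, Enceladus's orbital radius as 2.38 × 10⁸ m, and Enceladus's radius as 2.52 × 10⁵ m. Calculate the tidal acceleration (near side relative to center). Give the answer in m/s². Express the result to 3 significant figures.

Δa = 2GMr/d³
   = 2 × (6.674 × 10⁻¹¹) × (5.68 × 10²⁶) × (2.52 × 10⁵) / (2.38 × 10⁸)³
   = 1.42 × 10⁻³ m/s²

1.42 × 10⁻³ m/s²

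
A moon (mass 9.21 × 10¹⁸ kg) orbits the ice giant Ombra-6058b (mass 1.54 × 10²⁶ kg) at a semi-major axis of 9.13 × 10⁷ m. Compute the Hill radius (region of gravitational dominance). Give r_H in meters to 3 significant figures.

2.48 × 10⁵ m

r_H ≈ a (m/3M)^(1/3)
    = (9.13 × 10⁷) × (9.21 × 10¹⁸ / (3 × 1.54 × 10²⁶))^(1/3)
    = 2.48 × 10⁵ m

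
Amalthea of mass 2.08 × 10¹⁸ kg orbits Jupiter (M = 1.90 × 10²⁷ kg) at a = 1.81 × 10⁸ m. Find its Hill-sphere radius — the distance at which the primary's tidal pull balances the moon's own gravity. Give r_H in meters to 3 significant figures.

r_H ≈ a (m/3M)^(1/3)
    = (1.81 × 10⁸) × (2.08 × 10¹⁸ / (3 × 1.90 × 10²⁷))^(1/3)
    = 1.29 × 10⁵ m

1.29 × 10⁵ m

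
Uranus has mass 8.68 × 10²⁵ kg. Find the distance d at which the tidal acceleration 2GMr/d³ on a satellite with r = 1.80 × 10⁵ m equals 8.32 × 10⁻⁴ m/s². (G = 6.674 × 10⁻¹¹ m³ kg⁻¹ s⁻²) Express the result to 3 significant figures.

1.36 × 10⁸ m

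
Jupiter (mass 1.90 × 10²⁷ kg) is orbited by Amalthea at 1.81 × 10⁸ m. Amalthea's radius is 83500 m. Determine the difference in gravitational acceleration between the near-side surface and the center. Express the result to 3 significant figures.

3.57 × 10⁻³ m/s²

a_tidal = 2GMr/d³
        = 2 × (6.674 × 10⁻¹¹) × (1.90 × 10²⁷) × (83500) / (1.81 × 10⁸)³
        = 3.57 × 10⁻³ m/s²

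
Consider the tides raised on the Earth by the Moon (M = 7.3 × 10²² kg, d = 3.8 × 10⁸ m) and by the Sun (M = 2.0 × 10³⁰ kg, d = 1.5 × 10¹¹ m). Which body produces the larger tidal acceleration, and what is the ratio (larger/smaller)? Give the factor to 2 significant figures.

Tidal stretch scales as M/d³; compute that for each body.
The Moon: (7.3 × 10²²) / (3.8 × 10⁸)³ = 1.330 × 10⁻³
The Sun: (2.0 × 10³⁰) / (1.5 × 10¹¹)³ = 5.926 × 10⁻⁴
Ratio (larger/smaller) = 2.2

The Moon, by a factor of ≈ 2.2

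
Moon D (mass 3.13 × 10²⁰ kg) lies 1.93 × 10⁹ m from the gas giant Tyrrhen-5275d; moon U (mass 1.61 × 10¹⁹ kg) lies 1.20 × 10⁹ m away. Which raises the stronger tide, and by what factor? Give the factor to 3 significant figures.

Moon D, by a factor of ≈ 4.67

Tidal acceleration ∝ M/d³, so compare M/d³ for each.
Moon D: (3.13 × 10²⁰) / (1.93 × 10⁹)³ = 4.354 × 10⁻⁸
Moon U: (1.61 × 10¹⁹) / (1.20 × 10⁹)³ = 9.317 × 10⁻⁹
Ratio (larger/smaller) = 4.67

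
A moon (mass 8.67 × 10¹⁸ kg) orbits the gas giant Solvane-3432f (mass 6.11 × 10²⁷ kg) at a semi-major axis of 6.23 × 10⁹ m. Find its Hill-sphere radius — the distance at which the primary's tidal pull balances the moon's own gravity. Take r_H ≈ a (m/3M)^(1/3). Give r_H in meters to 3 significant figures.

4.85 × 10⁶ m

r_H ≈ a (m/3M)^(1/3)
    = (6.23 × 10⁹) × (8.67 × 10¹⁸ / (3 × 6.11 × 10²⁷))^(1/3)
    = 4.85 × 10⁶ m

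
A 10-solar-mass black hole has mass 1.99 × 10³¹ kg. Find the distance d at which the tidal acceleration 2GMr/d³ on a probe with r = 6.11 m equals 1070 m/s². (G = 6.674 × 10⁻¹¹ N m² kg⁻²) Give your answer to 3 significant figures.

2GMr/d³ = a_tidal  ⇒  d = (2GMr / a_tidal)^(1/3)
d = (2 × 6.674×10⁻¹¹ × (1.99 × 10³¹) × (6.11) / (1070))^(1/3)
  = 2.48 × 10⁶ m

2.48 × 10⁶ m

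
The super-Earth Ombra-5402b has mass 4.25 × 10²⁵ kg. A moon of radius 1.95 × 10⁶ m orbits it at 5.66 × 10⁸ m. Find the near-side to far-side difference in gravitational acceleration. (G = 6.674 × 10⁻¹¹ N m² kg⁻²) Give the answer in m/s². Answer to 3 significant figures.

Near-to-far spans 2r, so the tidal difference is twice the near-to-center value: 4GMr/d³.
Δa = 4GMr/d³
   = 4 × (6.674 × 10⁻¹¹) × (4.25 × 10²⁵) × (1.95 × 10⁶) / (5.66 × 10⁸)³
   = 1.22 × 10⁻⁴ m/s²

1.22 × 10⁻⁴ m/s²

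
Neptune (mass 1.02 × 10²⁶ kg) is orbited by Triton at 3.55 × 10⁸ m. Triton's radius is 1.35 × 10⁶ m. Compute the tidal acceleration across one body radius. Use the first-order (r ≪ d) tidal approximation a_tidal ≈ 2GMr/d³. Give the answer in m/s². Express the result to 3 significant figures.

4.11 × 10⁻⁴ m/s²

The tidal stretch is the gradient of GM/d² times the body's extent r, hence the 1/d³ dependence.
Δa = 2GMr/d³
   = 2 × (6.674 × 10⁻¹¹) × (1.02 × 10²⁶) × (1.35 × 10⁶) / (3.55 × 10⁸)³
   = 4.11 × 10⁻⁴ m/s²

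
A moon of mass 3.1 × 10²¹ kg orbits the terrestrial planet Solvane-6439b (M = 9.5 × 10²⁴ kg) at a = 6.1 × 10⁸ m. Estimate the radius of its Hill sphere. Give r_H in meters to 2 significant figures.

r_H ≈ a (m/3M)^(1/3)
    = (6.1 × 10⁸) × (3.1 × 10²¹ / (3 × 9.5 × 10²⁴))^(1/3)
    = 2.9 × 10⁷ m

2.9 × 10⁷ m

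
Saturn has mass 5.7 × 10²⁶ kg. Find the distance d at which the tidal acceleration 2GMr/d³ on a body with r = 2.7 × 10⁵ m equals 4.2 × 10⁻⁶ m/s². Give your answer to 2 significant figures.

1.7 × 10⁹ m

2GMr/d³ = a_tidal  ⇒  d = (2GMr / a_tidal)^(1/3)
d = (2 × 6.674×10⁻¹¹ × (5.7 × 10²⁶) × (2.7 × 10⁵) / (4.2 × 10⁻⁶))^(1/3)
  = 1.7 × 10⁹ m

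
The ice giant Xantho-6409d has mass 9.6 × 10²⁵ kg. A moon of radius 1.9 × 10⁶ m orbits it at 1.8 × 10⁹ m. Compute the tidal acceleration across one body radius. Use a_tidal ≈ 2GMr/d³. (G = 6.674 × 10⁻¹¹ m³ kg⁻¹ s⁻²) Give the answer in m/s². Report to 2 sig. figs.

4.2 × 10⁻⁶ m/s²

a_tidal = 2GMr/d³
        = 2 × (6.674 × 10⁻¹¹) × (9.6 × 10²⁵) × (1.9 × 10⁶) / (1.8 × 10⁹)³
        = 4.2 × 10⁻⁶ m/s²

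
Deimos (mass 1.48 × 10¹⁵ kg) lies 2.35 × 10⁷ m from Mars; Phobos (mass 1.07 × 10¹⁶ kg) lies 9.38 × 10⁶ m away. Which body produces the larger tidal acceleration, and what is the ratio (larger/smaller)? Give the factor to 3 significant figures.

Phobos, by a factor of ≈ 114

Tidal acceleration ∝ M/d³, so compare M/d³ for each.
Deimos: (1.48 × 10¹⁵) / (2.35 × 10⁷)³ = 1.140 × 10⁻⁷
Phobos: (1.07 × 10¹⁶) / (9.38 × 10⁶)³ = 1.297 × 10⁻⁵
Ratio (larger/smaller) = 114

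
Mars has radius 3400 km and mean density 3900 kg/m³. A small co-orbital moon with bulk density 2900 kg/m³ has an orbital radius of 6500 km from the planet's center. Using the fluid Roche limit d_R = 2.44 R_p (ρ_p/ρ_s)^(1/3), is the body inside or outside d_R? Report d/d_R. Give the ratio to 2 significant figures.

inside; d/d_R ≈ 0.71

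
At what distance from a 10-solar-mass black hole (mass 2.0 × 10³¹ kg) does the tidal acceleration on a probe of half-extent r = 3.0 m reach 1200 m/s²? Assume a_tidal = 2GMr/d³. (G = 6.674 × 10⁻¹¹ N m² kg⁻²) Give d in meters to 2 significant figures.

2GMr/d³ = a_tidal  ⇒  d = (2GMr / a_tidal)^(1/3)
d = (2 × 6.674×10⁻¹¹ × (2.0 × 10³¹) × (3.0) / (1200))^(1/3)
  = 1.9 × 10⁶ m

1.9 × 10⁶ m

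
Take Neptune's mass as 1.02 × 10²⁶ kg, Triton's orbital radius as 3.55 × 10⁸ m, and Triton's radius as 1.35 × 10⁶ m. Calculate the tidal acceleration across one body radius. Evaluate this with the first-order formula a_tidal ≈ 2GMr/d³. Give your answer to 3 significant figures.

4.11 × 10⁻⁴ m/s²

Since r ≪ d, expand the inverse-square field across one radius to get the leading 2GMr/d³ term.
Δa = 2GMr/d³
   = 2 × (6.674 × 10⁻¹¹) × (1.02 × 10²⁶) × (1.35 × 10⁶) / (3.55 × 10⁸)³
   = 4.11 × 10⁻⁴ m/s²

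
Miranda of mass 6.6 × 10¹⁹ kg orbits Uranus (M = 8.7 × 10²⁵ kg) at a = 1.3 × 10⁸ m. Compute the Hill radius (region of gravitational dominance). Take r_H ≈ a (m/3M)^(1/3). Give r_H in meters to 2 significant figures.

8.2 × 10⁵ m

r_H ≈ a (m/3M)^(1/3)
    = (1.3 × 10⁸) × (6.6 × 10¹⁹ / (3 × 8.7 × 10²⁵))^(1/3)
    = 8.2 × 10⁵ m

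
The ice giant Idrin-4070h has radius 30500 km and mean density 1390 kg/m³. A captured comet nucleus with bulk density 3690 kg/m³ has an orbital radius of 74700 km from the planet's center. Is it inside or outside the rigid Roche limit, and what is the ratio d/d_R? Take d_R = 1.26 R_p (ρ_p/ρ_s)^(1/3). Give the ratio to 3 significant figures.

outside; d/d_R ≈ 2.69

d_R = 1.26 × (30500 km) × (1390/3690)^(1/3) = 27750 km
d/d_R = (74700) / (27750) = 2.69
Since d/d_R > 1, the body is outside the Roche limit.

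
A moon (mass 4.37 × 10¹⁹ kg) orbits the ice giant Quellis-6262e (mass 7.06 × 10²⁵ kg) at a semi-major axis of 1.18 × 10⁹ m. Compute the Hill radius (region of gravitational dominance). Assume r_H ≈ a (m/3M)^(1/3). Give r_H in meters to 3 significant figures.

r_H ≈ a (m/3M)^(1/3)
    = (1.18 × 10⁹) × (4.37 × 10¹⁹ / (3 × 7.06 × 10²⁵))^(1/3)
    = 6.97 × 10⁶ m

6.97 × 10⁶ m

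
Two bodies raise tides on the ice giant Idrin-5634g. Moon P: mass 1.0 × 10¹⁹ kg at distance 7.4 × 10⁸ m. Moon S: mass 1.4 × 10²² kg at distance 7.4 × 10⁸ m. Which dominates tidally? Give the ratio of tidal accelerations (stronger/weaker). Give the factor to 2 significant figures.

Tidal stretch scales as M/d³; compute that for each body.
Moon P: (1.0 × 10¹⁹) / (7.4 × 10⁸)³ = 2.468 × 10⁻⁸
Moon S: (1.4 × 10²²) / (7.4 × 10⁸)³ = 3.455 × 10⁻⁵
Ratio (larger/smaller) = 1400

Moon S, by a factor of ≈ 1400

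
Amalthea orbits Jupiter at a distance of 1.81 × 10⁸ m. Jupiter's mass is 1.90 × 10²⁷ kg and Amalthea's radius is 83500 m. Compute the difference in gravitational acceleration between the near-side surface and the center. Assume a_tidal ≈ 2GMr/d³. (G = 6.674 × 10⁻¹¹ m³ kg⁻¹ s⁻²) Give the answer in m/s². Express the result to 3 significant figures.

3.57 × 10⁻³ m/s²

Δg = 2GMr/d³
   = 2 × (6.674 × 10⁻¹¹) × (1.90 × 10²⁷) × (83500) / (1.81 × 10⁸)³
   = 3.57 × 10⁻³ m/s²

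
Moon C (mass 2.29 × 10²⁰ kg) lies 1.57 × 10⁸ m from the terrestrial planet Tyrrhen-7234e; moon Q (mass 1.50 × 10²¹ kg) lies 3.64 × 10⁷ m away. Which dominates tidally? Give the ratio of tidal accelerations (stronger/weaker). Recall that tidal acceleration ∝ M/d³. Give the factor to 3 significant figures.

Moon Q, by a factor of ≈ 526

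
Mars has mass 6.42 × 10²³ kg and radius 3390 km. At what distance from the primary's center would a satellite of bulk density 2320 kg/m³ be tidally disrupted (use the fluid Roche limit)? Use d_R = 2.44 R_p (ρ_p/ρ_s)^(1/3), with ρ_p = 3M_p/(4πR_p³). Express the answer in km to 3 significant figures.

ρ_p = 3M_p/(4πR_p³) = 3 × (6.42 × 10²³) / (4π × (3.39 × 10⁶ m)³) = 3930 kg/m³
d_R = 2.44 × 3390 km × (3930/2320)^(1/3)
    = 9860 km

9860 km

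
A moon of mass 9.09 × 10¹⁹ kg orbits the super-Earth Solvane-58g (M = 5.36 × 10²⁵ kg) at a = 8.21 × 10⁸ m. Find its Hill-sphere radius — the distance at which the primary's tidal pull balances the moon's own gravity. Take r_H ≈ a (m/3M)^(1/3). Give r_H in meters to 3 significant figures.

r_H ≈ a (m/3M)^(1/3)
    = (8.21 × 10⁸) × (9.09 × 10¹⁹ / (3 × 5.36 × 10²⁵))^(1/3)
    = 6.79 × 10⁶ m

6.79 × 10⁶ m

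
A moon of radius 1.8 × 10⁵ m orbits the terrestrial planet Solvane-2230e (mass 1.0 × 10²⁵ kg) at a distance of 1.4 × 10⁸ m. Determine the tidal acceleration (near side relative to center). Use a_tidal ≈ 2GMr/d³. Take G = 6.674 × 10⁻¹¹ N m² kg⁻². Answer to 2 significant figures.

8.8 × 10⁻⁵ m/s²

Δa = 2GMr/d³
   = 2 × (6.674 × 10⁻¹¹) × (1.0 × 10²⁵) × (1.8 × 10⁵) / (1.4 × 10⁸)³
   = 8.8 × 10⁻⁵ m/s²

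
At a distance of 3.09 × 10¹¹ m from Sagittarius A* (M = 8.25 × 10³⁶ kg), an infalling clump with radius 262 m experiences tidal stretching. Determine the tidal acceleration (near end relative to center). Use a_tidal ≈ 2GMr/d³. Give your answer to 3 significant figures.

9.78 × 10⁻⁶ m/s²

Δa = 2GMr/d³
   = 2 × (6.674 × 10⁻¹¹) × (8.25 × 10³⁶) × (262) / (3.09 × 10¹¹)³
   = 9.78 × 10⁻⁶ m/s²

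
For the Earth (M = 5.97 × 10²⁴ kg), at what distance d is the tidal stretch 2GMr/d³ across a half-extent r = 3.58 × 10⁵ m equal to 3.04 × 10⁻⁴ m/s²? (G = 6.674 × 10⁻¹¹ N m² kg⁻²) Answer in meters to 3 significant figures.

2GMr/d³ = a_tidal  ⇒  d = (2GMr / a_tidal)^(1/3)
d = (2 × 6.674×10⁻¹¹ × (5.97 × 10²⁴) × (3.58 × 10⁵) / (3.04 × 10⁻⁴))^(1/3)
  = 9.79 × 10⁷ m

9.79 × 10⁷ m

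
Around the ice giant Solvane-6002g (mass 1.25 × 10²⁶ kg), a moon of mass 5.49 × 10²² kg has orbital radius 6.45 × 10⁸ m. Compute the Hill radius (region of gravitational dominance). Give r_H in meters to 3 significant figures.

3.40 × 10⁷ m

r_H ≈ a (m/3M)^(1/3)
    = (6.45 × 10⁸) × (5.49 × 10²² / (3 × 1.25 × 10²⁶))^(1/3)
    = 3.40 × 10⁷ m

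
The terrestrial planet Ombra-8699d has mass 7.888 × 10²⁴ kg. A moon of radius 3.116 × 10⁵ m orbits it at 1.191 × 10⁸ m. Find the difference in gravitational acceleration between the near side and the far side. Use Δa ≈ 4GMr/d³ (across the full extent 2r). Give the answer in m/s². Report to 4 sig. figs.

3.884 × 10⁻⁴ m/s²

Differencing GM/(d−r)² and GM/(d+r)² to first order in r/d gives 4GMr/d³.
Δg = 4GMr/d³
   = 4 × (6.674 × 10⁻¹¹) × (7.888 × 10²⁴) × (3.116 × 10⁵) / (1.191 × 10⁸)³
   = 3.884 × 10⁻⁴ m/s²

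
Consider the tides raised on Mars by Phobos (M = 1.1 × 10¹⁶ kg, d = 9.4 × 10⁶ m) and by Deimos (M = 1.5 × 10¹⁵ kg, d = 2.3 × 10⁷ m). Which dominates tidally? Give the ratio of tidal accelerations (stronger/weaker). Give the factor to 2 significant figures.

Phobos, by a factor of ≈ 110

The tide-raising term goes as M/d³ (the gradient of a 1/d² field).
Phobos: (1.1 × 10¹⁶) / (9.4 × 10⁶)³ = 1.324 × 10⁻⁵
Deimos: (1.5 × 10¹⁵) / (2.3 × 10⁷)³ = 1.233 × 10⁻⁷
Ratio (larger/smaller) = 110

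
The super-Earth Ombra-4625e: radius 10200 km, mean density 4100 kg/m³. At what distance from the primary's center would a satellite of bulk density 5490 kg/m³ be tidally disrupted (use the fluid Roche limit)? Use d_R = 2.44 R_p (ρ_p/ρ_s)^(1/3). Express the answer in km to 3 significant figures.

22600 km

d_R = 2.44 × 10200 km × (4100/5490)^(1/3)
    = 22600 km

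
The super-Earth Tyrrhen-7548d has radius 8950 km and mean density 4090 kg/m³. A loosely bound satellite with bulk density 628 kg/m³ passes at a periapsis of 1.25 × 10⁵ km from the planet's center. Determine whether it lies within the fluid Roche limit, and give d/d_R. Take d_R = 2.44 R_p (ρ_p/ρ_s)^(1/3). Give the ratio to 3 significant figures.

outside; d/d_R ≈ 3.07

d_R = 2.44 × (8950 km) × (4090/628)^(1/3) = 40780 km
d/d_R = (1.25 × 10⁵) / (40780) = 3.07
Since d/d_R > 1, the body is outside the Roche limit.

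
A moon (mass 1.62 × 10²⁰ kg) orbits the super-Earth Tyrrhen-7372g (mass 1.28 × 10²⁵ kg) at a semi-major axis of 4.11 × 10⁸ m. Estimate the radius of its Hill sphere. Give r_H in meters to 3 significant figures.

r_H ≈ a (m/3M)^(1/3)
    = (4.11 × 10⁸) × (1.62 × 10²⁰ / (3 × 1.28 × 10²⁵))^(1/3)
    = 6.64 × 10⁶ m

6.64 × 10⁶ m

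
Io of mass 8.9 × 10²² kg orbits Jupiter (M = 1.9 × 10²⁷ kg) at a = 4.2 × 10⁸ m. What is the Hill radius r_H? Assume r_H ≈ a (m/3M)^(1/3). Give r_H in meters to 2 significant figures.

1.0 × 10⁷ m

r_H ≈ a (m/3M)^(1/3)
    = (4.2 × 10⁸) × (8.9 × 10²² / (3 × 1.9 × 10²⁷))^(1/3)
    = 1.0 × 10⁷ m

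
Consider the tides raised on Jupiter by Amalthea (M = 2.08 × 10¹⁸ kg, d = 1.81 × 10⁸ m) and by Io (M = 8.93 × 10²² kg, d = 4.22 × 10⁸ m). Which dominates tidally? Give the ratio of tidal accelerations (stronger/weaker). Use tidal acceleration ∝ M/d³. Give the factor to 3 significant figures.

Io, by a factor of ≈ 3390

Tidal stretch scales as M/d³; compute that for each body.
Amalthea: (2.08 × 10¹⁸) / (1.81 × 10⁸)³ = 3.508 × 10⁻⁷
Io: (8.93 × 10²²) / (4.22 × 10⁸)³ = 1.188 × 10⁻³
Ratio (larger/smaller) = 3390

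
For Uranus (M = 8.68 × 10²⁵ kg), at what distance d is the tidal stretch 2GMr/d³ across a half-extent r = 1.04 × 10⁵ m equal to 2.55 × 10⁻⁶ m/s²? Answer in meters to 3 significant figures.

7.79 × 10⁸ m

2GMr/d³ = a_tidal  ⇒  d = (2GMr / a_tidal)^(1/3)
d = (2 × 6.674×10⁻¹¹ × (8.68 × 10²⁵) × (1.04 × 10⁵) / (2.55 × 10⁻⁶))^(1/3)
  = 7.79 × 10⁸ m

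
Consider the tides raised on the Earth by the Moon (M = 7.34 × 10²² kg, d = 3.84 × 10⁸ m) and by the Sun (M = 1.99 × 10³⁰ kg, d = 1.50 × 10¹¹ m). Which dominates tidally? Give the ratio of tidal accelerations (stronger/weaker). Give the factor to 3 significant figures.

The Moon, by a factor of ≈ 2.20

Compare M/d³ for the two perturbers:
The Moon: (7.34 × 10²²) / (3.84 × 10⁸)³ = 1.296 × 10⁻³
The Sun: (1.99 × 10³⁰) / (1.50 × 10¹¹)³ = 5.896 × 10⁻⁴
Ratio (larger/smaller) = 2.20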